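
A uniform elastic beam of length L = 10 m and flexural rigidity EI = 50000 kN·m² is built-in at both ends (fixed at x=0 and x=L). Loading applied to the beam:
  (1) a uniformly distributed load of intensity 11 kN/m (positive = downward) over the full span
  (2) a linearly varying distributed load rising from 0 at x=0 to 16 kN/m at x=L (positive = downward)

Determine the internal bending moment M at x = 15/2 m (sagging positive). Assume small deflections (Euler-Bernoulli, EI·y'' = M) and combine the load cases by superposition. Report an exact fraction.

Load 1 — uniform load w=11 kN/m over full span:
  M_1 = wLx/2 - wL²/12 - wx²/2 = 11·10·(15/2)/2 - 11·10²/12 - 11·(15/2)²/2 = 275/24 kN·m
Load 2 — triangular load w₀=16 kN/m (0→w₀ over full span):
  M_2 = 3w₀Lx/20 - w₀L²/30 - w₀x³/(6L) = 3·16·10·(15/2)/20 - 16·10²/30 - 16·(15/2)³/(6·10) = 85/6 kN·m
Superposition: M = Σ M_i = 205/8 kN·m ≈ 25.625000 kN·m

M(15/2) = 205/8 kN·m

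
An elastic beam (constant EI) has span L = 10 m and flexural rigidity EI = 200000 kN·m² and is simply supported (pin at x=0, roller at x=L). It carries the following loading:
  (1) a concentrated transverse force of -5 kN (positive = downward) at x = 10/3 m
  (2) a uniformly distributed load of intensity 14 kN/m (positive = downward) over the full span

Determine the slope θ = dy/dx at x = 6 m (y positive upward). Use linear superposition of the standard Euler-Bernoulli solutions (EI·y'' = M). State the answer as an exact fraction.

θ(6) = 6533/8100000 rad

Load 1 — point force P=-5 kN at a=10/3 m (b=L-a=20/3):
  θ_1 = -Pa(2L²-6Lx+3x²+a²)/(6LEI)  [x>a] = -(-5)·(10/3)·(2·10²-6·10·6+3·6²+(10/3)²)/(6·10·200000) = -23/405000 rad
Load 2 — uniform load w=14 kN/m over full span:
  θ_2 = -w(L³-6Lx²+4x³)/(24EI) = -14·(10³-6·10·6²+4·6³)/(24·200000) = 259/300000 rad
Superposition: θ = Σ θ_i = 6533/8100000 rad ≈ 0.000807 rad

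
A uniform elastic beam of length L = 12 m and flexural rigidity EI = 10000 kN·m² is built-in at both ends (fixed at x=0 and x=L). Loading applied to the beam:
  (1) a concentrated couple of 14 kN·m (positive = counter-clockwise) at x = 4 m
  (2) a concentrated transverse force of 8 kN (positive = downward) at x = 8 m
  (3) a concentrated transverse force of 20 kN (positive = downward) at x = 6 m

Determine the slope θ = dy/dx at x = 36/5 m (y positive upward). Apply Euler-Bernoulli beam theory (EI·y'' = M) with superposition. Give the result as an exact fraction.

Load 1 — applied couple M₀=14 kN·m at a=4 m (b=L-a=8):
  θ_1 = (R_Ax²/2 - M_Ax - M₀(x-a))/EI  [x>a] with R_A=14/9, M_A=0 = ((14/9)·(36/5)²/2 - 0·(36/5) - 14·((36/5)-4))/10000 = -7/15625 rad
Load 2 — point force P=8 kN at a=8 m (b=L-a=4):
  θ_2 = -Pb²x(2aL-(3a+b)x)/(2L³EI)  [x≤a] = -8·4²·(36/5)·(2·8·12-(3·8+4)·(36/5))/(2·12³·10000) = 4/15625 rad
Load 3 — point force P=20 kN at a=6 m (b=L-a=6):
  θ_3 = Pa²(L-x)(2bL-(3b+a)(L-x))/(2L³EI)  [x>a] = 20·6²·(12-(36/5))·(2·6·12-(3·6+6)·(12-(36/5)))/(2·12³·10000) = 9/3125 rad
Superposition: θ = Σ θ_i = 42/15625 rad ≈ 0.002688 rad

θ(36/5) = 42/15625 rad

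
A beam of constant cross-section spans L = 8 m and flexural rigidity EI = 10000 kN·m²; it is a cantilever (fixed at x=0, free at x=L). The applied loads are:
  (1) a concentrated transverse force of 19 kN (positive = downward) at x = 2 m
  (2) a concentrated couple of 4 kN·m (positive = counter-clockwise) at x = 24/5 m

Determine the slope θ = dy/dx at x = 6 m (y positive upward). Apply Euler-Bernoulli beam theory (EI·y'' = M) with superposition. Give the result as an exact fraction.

θ(6) = -47/25000 rad

Load 1 — point force P=19 kN at a=2 m (b=L-a=6):
  θ_1 = -Pa²/(2EI)  [x>a] = -19·2²/(2·10000) = -19/5000 rad
Load 2 — applied couple M₀=4 kN·m at a=24/5 m (b=L-a=16/5):
  θ_2 = M₀a/EI  [x>a] = 4·(24/5)/10000 = 6/3125 rad
Superposition: θ = Σ θ_i = -47/25000 rad ≈ -0.001880 rad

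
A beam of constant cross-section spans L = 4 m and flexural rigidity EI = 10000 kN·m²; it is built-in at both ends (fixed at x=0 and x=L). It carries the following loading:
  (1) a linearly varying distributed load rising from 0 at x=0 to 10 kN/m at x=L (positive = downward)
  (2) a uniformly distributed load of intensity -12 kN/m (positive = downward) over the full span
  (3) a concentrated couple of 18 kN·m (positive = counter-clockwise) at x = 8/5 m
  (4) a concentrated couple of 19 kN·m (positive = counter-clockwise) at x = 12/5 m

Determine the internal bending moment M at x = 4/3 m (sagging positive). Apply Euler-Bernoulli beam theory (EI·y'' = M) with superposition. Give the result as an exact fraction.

M(4/3) = 11878/2025 kN·m

Load 1 — triangular load w₀=10 kN/m (0→w₀ over full span):
  M_1 = 3w₀Lx/20 - w₀L²/30 - w₀x³/(6L) = 3·10·4·(4/3)/20 - 10·4²/30 - 10·(4/3)³/(6·4) = 136/81 kN·m
Load 2 — uniform load w=-12 kN/m over full span:
  M_2 = wLx/2 - wL²/12 - wx²/2 = (-12)·4·(4/3)/2 - (-12)·4²/12 - (-12)·(4/3)²/2 = -16/3 kN·m
Load 3 — applied couple M₀=18 kN·m at a=8/5 m (b=L-a=12/5):
  M_3 = R_Ax - M_A  [x≤a] with R_A=162/25, M_A=54/25 = (162/25)·(4/3) - (54/25) = 162/25 kN·m
Load 4 — applied couple M₀=19 kN·m at a=12/5 m (b=L-a=8/5):
  M_4 = R_Ax - M_A  [x≤a] with R_A=171/25, M_A=152/25 = (171/25)·(4/3) - (152/25) = 76/25 kN·m
Superposition: M = Σ M_i = 11878/2025 kN·m ≈ 5.865679 kN·m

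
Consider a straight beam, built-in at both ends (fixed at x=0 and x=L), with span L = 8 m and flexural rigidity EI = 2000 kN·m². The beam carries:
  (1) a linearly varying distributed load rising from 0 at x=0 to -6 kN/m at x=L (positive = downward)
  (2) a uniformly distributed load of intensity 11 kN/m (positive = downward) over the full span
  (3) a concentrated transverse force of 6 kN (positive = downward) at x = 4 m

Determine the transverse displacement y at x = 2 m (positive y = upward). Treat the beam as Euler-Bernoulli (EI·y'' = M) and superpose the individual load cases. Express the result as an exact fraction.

y(2) = -289/10000 m

Load 1 — triangular load w₀=-6 kN/m (0→w₀ over full span):
  y_1 = -w₀x²(L-x)²(x+2L)/(120LEI) = -(-6)·2²·(8-2)²·(2+2·8)/(120·8·2000) = 81/10000 m
Load 2 — uniform load w=11 kN/m over full span:
  y_2 = -wx²(L-x)²/(24EI) = -11·2²·(8-2)²/(24·2000) = -33/1000 m
Load 3 — point force P=6 kN at a=4 m (b=L-a=4):
  y_3 = -Pb²x²(3aL-(3a+b)x)/(6L³EI)  [x≤a] = -6·4²·2²·(3·4·8-(3·4+4)·2)/(6·8³·2000) = -1/250 m
Superposition: y = Σ y_i = -289/10000 m ≈ -0.028900 m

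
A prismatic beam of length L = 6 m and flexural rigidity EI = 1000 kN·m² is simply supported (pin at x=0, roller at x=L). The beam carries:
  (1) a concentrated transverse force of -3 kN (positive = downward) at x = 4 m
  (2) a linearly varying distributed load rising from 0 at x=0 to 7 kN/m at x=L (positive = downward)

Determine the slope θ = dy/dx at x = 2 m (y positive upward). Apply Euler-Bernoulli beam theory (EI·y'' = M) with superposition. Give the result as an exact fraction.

Load 1 — point force P=-3 kN at a=4 m (b=L-a=2):
  θ_1 = -Pb(L²-b²-3x²)/(6LEI)  [x≤a] = -(-3)·2·(6²-2²-3·2²)/(6·6·1000) = 1/300 rad
Load 2 — triangular load w₀=7 kN/m (0→w₀ over full span):
  θ_2 = -w₀(7L⁴-30L²x²+15x⁴)/(360LEI) = -7·(7·6⁴-30·6²·2²+15·2⁴)/(360·6·1000) = -91/5625 rad
Superposition: θ = Σ θ_i = -289/22500 rad ≈ -0.012844 rad

θ(2) = -289/22500 rad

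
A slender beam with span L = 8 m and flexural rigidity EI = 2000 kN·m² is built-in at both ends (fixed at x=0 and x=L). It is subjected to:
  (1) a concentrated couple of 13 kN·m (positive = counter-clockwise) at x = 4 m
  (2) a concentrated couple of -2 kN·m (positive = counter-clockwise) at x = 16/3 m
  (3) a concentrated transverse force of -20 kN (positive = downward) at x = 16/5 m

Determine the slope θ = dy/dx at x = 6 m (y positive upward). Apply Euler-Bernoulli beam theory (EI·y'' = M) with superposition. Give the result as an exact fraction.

θ(6) = -11359/1200000 rad

Load 1 — applied couple M₀=13 kN·m at a=4 m (b=L-a=4):
  θ_1 = (R_Ax²/2 - M_Ax - M₀(x-a))/EI  [x>a] with R_A=39/16, M_A=13/4 = ((39/16)·6²/2 - (13/4)·6 - 13·(6-4))/2000 = -13/16000 rad
Load 2 — applied couple M₀=-2 kN·m at a=16/3 m (b=L-a=8/3):
  θ_2 = (R_Ax²/2 - M_Ax - M₀(x-a))/EI  [x>a] with R_A=-1/3, M_A=-2/3 = ((-1/3)·6²/2 - (-2/3)·6 - (-2)·(6-(16/3)))/2000 = -1/3000 rad
Load 3 — point force P=-20 kN at a=16/5 m (b=L-a=24/5):
  θ_3 = Pa²(L-x)(2bL-(3b+a)(L-x))/(2L³EI)  [x>a] = (-20)·(16/5)²·(8-6)·(2·(24/5)·8-(3·(24/5)+(16/5))·(8-6))/(2·8³·2000) = -26/3125 rad
Superposition: θ = Σ θ_i = -11359/1200000 rad ≈ -0.009466 rad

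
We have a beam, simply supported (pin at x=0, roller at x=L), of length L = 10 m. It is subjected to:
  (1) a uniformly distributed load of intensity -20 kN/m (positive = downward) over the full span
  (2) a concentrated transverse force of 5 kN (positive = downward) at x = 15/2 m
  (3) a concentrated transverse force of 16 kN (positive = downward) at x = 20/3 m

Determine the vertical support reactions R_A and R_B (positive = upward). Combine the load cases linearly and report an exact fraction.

R_A = -1121/12 kN, R_B = -1027/12 kN

Load 1 — uniform load w=-20 kN/m over full span:
  R_A = wL/2 = (-20)·10/2 = -100 kN
  R_B = wL/2 = (-20)·10/2 = -100 kN
Load 2 — point force P=5 kN at a=15/2 m (b=L-a=5/2):
  R_A = Pb/L = 5·(5/2)/10 = 5/4 kN
  R_B = Pa/L = 5·(15/2)/10 = 15/4 kN
Load 3 — point force P=16 kN at a=20/3 m (b=L-a=10/3):
  R_A = Pb/L = 16·(10/3)/10 = 16/3 kN
  R_B = Pa/L = 16·(20/3)/10 = 32/3 kN
Superposition: R_A = -1121/12 kN, R_B = -1027/12 kN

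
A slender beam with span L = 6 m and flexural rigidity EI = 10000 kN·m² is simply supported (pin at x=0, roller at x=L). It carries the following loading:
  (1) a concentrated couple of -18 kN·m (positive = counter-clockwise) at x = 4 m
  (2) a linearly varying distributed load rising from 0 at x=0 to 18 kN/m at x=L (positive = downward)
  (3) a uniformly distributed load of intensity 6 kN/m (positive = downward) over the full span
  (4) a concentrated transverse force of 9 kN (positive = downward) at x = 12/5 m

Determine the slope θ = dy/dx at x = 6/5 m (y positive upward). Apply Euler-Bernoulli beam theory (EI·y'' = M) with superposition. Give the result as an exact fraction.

θ(6/5) = -35211/3125000 rad

Load 1 — applied couple M₀=-18 kN·m at a=4 m (b=L-a=2):
  θ_1 = (M₀x²/(2L)+C₁)/EI  [x≤a] with C₁=M₀(3b²-L²)/(6L)=12 = ((-18)·(6/5)²/(2·6)+12)/10000 = 123/125000 rad
Load 2 — triangular load w₀=18 kN/m (0→w₀ over full span):
  θ_2 = -w₀(7L⁴-30L²x²+15x⁴)/(360LEI) = -18·(7·6⁴-30·6²·(6/5)²+15·(6/5)⁴)/(360·6·10000) = -2457/390625 rad
Load 3 — uniform load w=6 kN/m over full span:
  θ_3 = -w(L³-6Lx²+4x³)/(24EI) = -6·(6³-6·6·(6/5)²+4·(6/5)³)/(24·10000) = -2673/625000 rad
Load 4 — point force P=9 kN at a=12/5 m (b=L-a=18/5):
  θ_4 = -Pb(L²-b²-3x²)/(6LEI)  [x≤a] = -9·(18/5)·(6²-(18/5)²-3·(6/5)²)/(6·6·10000) = -1053/625000 rad
Superposition: θ = Σ θ_i = -35211/3125000 rad ≈ -0.011268 rad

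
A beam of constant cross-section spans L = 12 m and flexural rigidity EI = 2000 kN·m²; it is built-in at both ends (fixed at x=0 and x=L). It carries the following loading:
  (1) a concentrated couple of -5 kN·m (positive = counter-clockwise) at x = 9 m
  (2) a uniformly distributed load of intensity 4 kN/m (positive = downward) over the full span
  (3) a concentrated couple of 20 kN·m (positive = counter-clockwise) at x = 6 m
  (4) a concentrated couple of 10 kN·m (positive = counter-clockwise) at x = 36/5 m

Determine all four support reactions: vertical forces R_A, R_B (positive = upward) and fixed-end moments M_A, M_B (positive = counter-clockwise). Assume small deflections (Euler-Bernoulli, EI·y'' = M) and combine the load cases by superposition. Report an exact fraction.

R_A = 4357/160 kN, M_A = 4371/80 kN·m, R_B = 3323/160 kN, M_B = -3269/80 kN·m

Load 1 — applied couple M₀=-5 kN·m at a=9 m (b=L-a=3):
  R_A = 6M₀ab/L³ = 6·(-5)·9·3/12³ = -15/32 kN
  M_A = M₀b(2a-b)/L² = (-5)·3·(2·9-3)/12² = -25/16 kN·m
  R_B = -6M₀ab/L³ = -6·(-5)·9·3/12³ = 15/32 kN
  M_B = M₀a(2b-a)/L² = (-5)·9·(2·3-9)/12² = 15/16 kN·m
Load 2 — uniform load w=4 kN/m over full span:
  R_A = wL/2 = 4·12/2 = 24 kN
  M_A = wL²/12 = 4·12²/12 = 48 kN·m
  R_B = wL/2 = 4·12/2 = 24 kN
  M_B = -wL²/12 = -4·12²/12 = -48 kN·m
Load 3 — applied couple M₀=20 kN·m at a=6 m (b=L-a=6):
  R_A = 6M₀ab/L³ = 6·20·6·6/12³ = 5/2 kN
  M_A = M₀b(2a-b)/L² = 20·6·(2·6-6)/12² = 5 kN·m
  R_B = -6M₀ab/L³ = -6·20·6·6/12³ = -5/2 kN
  M_B = M₀a(2b-a)/L² = 20·6·(2·6-6)/12² = 5 kN·m
Load 4 — applied couple M₀=10 kN·m at a=36/5 m (b=L-a=24/5):
  R_A = 6M₀ab/L³ = 6·10·(36/5)·(24/5)/12³ = 6/5 kN
  M_A = M₀b(2a-b)/L² = 10·(24/5)·(2·(36/5)-(24/5))/12² = 16/5 kN·m
  R_B = -6M₀ab/L³ = -6·10·(36/5)·(24/5)/12³ = -6/5 kN
  M_B = M₀a(2b-a)/L² = 10·(36/5)·(2·(24/5)-(36/5))/12² = 6/5 kN·m
Superposition: R_A = 4357/160 kN, M_A = 4371/80 kN·m, R_B = 3323/160 kN, M_B = -3269/80 kN·m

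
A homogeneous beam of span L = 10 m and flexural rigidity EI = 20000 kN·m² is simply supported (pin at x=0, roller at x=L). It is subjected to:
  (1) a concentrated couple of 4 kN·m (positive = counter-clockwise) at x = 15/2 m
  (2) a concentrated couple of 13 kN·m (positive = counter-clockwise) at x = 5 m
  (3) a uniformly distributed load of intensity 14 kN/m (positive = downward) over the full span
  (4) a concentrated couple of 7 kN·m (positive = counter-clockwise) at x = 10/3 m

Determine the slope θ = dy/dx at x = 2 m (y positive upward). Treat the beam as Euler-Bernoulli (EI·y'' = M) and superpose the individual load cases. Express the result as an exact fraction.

θ(2) = -41773/1800000 rad

Load 1 — applied couple M₀=4 kN·m at a=15/2 m (b=L-a=5/2):
  θ_1 = (M₀x²/(2L)+C₁)/EI  [x≤a] with C₁=M₀(3b²-L²)/(6L)=-65/12 = (4·2²/(2·10)+(-65/12))/20000 = -277/1200000 rad
Load 2 — applied couple M₀=13 kN·m at a=5 m (b=L-a=5):
  θ_2 = (M₀x²/(2L)+C₁)/EI  [x≤a] with C₁=M₀(3b²-L²)/(6L)=-65/12 = (13·2²/(2·10)+(-65/12))/20000 = -169/1200000 rad
Load 3 — uniform load w=14 kN/m over full span:
  θ_3 = -w(L³-6Lx²+4x³)/(24EI) = -14·(10³-6·10·2²+4·2³)/(24·20000) = -231/10000 rad
Load 4 — applied couple M₀=7 kN·m at a=10/3 m (b=L-a=20/3):
  θ_4 = (M₀x²/(2L)+C₁)/EI  [x≤a] with C₁=M₀(3b²-L²)/(6L)=35/9 = (7·2²/(2·10)+(35/9))/20000 = 119/450000 rad
Superposition: θ = Σ θ_i = -41773/1800000 rad ≈ -0.023207 rad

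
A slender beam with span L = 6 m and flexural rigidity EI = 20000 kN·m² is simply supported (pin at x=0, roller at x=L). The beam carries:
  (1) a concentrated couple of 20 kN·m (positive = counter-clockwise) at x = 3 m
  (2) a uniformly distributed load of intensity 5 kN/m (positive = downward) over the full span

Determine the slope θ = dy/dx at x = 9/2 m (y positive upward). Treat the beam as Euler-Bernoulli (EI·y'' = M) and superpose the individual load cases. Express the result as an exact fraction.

Load 1 — applied couple M₀=20 kN·m at a=3 m (b=L-a=3):
  θ_1 = (M₀x²/(2L)-M₀(x-a)+C₁)/EI  [x>a] with C₁=M₀(3b²-L²)/(6L)=-5 = (20·(9/2)²/(2·6)-20·((9/2)-3)+(-5))/20000 = -1/16000 rad
Load 2 — uniform load w=5 kN/m over full span:
  θ_2 = -w(L³-6Lx²+4x³)/(24EI) = -5·(6³-6·6·(9/2)²+4·(9/2)³)/(24·20000) = 99/64000 rad
Superposition: θ = Σ θ_i = 19/12800 rad ≈ 0.001484 rad

θ(9/2) = 19/12800 rad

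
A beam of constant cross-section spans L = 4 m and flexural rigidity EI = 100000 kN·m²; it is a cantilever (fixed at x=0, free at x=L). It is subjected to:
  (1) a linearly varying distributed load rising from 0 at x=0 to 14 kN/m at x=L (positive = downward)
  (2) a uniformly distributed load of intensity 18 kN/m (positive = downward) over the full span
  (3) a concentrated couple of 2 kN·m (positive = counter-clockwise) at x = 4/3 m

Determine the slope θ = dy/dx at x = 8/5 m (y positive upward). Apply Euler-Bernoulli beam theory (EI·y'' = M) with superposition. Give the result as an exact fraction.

Load 1 — triangular load w₀=14 kN/m (0→w₀ over full span):
  θ_1 = (w₀Lx²/4-w₀L²x/3-w₀x⁴/(24L))/EI = (14·4·(8/5)²/4-14·4²·(8/5)/3-14·(8/5)⁴/(24·4))/100000 = -1652/1953125 rad
Load 2 — uniform load w=18 kN/m over full span:
  θ_2 = -wx(x²-3Lx+3L²)/(6EI) = -18·(8/5)·((8/5)²-3·4·(8/5)+3·4²)/(6·100000) = -588/390625 rad
Load 3 — applied couple M₀=2 kN·m at a=4/3 m (b=L-a=8/3):
  θ_3 = M₀a/EI  [x>a] = 2·(4/3)/100000 = 1/37500 rad
Superposition: θ = Σ θ_i = -54479/23437500 rad ≈ -0.002324 rad

θ(8/5) = -54479/23437500 rad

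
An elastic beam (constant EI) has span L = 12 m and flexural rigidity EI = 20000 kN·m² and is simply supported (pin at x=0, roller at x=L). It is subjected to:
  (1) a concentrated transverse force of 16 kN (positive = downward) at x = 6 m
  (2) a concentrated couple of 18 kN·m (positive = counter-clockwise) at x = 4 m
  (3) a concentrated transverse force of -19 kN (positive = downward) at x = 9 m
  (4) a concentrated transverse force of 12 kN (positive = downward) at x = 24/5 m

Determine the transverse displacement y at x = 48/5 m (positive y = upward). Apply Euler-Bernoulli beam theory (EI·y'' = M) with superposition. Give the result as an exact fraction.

Load 1 — point force P=16 kN at a=6 m (b=L-a=6):
  y_1 = -Pa(L-x)(2Lx-a²-x²)/(6LEI)  [x>a] = -16·6·(12-(48/5))·(2·12·(48/5)-6²-(48/5)²)/(6·12·20000) = -1278/78125 m
Load 2 — applied couple M₀=18 kN·m at a=4 m (b=L-a=8):
  y_2 = (M₀x³/(6L)-M₀(x-a)²/2+C₁x)/EI  [x>a] with C₁=M₀(3b²-L²)/(6L)=12 = (18·(48/5)³/(6·12)-18·((48/5)-4)²/2+12·(48/5))/20000 = 423/156250 m
Load 3 — point force P=-19 kN at a=9 m (b=L-a=3):
  y_3 = -Pa(L-x)(2Lx-a²-x²)/(6LEI)  [x>a] = -(-19)·9·(12-(48/5))·(2·12·(48/5)-9²-(48/5)²)/(6·12·20000) = 81567/5000000 m
Load 4 — point force P=12 kN at a=24/5 m (b=L-a=36/5):
  y_4 = -Pa(L-x)(2Lx-a²-x²)/(6LEI)  [x>a] = -12·(24/5)·(12-(48/5))·(2·12·(48/5)-(24/5)²-(48/5)²)/(6·12·20000) = -864/78125 m
Superposition: y = Σ y_i = -8397/1000000 m ≈ -0.008397 m

y(48/5) = -8397/1000000 m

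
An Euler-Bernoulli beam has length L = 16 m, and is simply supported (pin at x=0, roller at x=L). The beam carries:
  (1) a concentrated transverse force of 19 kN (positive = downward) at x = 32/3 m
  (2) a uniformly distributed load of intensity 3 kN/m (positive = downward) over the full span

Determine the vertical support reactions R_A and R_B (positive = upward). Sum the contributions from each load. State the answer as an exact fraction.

Load 1 — point force P=19 kN at a=32/3 m (b=L-a=16/3):
  R_A = Pb/L = 19·(16/3)/16 = 19/3 kN
  R_B = Pa/L = 19·(32/3)/16 = 38/3 kN
Load 2 — uniform load w=3 kN/m over full span:
  R_A = wL/2 = 3·16/2 = 24 kN
  R_B = wL/2 = 3·16/2 = 24 kN
Superposition: R_A = 91/3 kN, R_B = 110/3 kN

R_A = 91/3 kN, R_B = 110/3 kN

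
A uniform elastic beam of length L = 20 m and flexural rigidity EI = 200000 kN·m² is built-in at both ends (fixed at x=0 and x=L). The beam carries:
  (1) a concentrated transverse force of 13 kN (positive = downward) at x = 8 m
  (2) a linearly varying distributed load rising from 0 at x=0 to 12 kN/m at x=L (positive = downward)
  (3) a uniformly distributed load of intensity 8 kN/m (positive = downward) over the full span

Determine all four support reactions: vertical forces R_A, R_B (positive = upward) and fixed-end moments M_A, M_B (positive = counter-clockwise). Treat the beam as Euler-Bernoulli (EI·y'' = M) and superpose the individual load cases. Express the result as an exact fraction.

Load 1 — point force P=13 kN at a=8 m (b=L-a=12):
  R_A = Pb²(3a+b)/L³ = 13·12²·(3·8+12)/20³ = 1053/125 kN
  M_A = Pab²/L² = 13·8·12²/20² = 936/25 kN·m
  R_B = Pa²(a+3b)/L³ = 13·8²·(8+3·12)/20³ = 572/125 kN
  M_B = -Pa²b/L² = -13·8²·12/20² = -624/25 kN·m
Load 2 — triangular load w₀=12 kN/m (0→w₀ over full span):
  R_A = 3w₀L/20 = 3·12·20/20 = 36 kN
  M_A = w₀L²/30 = 12·20²/30 = 160 kN·m
  R_B = 7w₀L/20 = 7·12·20/20 = 84 kN
  M_B = -w₀L²/20 = -12·20²/20 = -240 kN·m
Load 3 — uniform load w=8 kN/m over full span:
  R_A = wL/2 = 8·20/2 = 80 kN
  M_A = wL²/12 = 8·20²/12 = 800/3 kN·m
  R_B = wL/2 = 8·20/2 = 80 kN
  M_B = -wL²/12 = -8·20²/12 = -800/3 kN·m
Superposition: R_A = 15553/125 kN, M_A = 34808/75 kN·m, R_B = 21072/125 kN, M_B = -39872/75 kN·m

R_A = 15553/125 kN, M_A = 34808/75 kN·m, R_B = 21072/125 kN, M_B = -39872/75 kN·m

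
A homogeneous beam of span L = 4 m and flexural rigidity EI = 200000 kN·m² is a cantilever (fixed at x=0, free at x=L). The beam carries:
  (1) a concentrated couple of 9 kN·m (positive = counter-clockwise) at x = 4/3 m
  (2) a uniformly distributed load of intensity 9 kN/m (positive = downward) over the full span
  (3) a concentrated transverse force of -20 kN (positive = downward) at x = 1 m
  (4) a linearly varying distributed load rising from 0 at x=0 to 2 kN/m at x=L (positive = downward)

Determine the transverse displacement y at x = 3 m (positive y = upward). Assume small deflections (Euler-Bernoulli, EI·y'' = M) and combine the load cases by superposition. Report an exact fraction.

y(3) = -40493/48000000 m

Load 1 — applied couple M₀=9 kN·m at a=4/3 m (b=L-a=8/3):
  y_1 = M₀a(2x-a)/(2EI)  [x>a] = 9·(4/3)·(2·3-(4/3))/(2·200000) = 7/50000 m
Load 2 — uniform load w=9 kN/m over full span:
  y_2 = -wx²(x²-4Lx+6L²)/(24EI) = -9·3²·(3²-4·4·3+6·4²)/(24·200000) = -1539/1600000 m
Load 3 — point force P=-20 kN at a=1 m (b=L-a=3):
  y_3 = -Pa²(3x-a)/(6EI)  [x>a] = -(-20)·1²·(3·3-1)/(6·200000) = 1/7500 m
Load 4 — triangular load w₀=2 kN/m (0→w₀ over full span):
  y_4 = (w₀Lx³/12-w₀L²x²/6-w₀x⁵/(120L))/EI = (2·4·3³/12-2·4²·3²/6-2·3⁵/(120·4))/200000 = -2481/16000000 m
Superposition: y = Σ y_i = -40493/48000000 m ≈ -0.000844 m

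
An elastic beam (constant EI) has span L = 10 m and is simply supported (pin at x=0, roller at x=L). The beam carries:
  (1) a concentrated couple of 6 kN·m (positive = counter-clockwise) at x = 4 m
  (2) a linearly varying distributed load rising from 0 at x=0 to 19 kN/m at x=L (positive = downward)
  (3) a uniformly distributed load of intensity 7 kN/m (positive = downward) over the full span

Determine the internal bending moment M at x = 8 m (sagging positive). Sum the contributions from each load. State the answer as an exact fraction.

M(8) = 146 kN·m

Load 1 — applied couple M₀=6 kN·m at a=4 m (b=L-a=6):
  M_1 = M₀x/L - M₀  [x>a] = 6·8/10 - 6 = -6/5 kN·m
Load 2 — triangular load w₀=19 kN/m (0→w₀ over full span):
  M_2 = w₀Lx/6 - w₀x³/(6L) = 19·10·8/6 - 19·8³/(6·10) = 456/5 kN·m
Load 3 — uniform load w=7 kN/m over full span:
  M_3 = wx(L-x)/2 = 7·8·(10-8)/2 = 56 kN·m
Superposition: M = Σ M_i = 146 kN·m ≈ 146.000000 kN·m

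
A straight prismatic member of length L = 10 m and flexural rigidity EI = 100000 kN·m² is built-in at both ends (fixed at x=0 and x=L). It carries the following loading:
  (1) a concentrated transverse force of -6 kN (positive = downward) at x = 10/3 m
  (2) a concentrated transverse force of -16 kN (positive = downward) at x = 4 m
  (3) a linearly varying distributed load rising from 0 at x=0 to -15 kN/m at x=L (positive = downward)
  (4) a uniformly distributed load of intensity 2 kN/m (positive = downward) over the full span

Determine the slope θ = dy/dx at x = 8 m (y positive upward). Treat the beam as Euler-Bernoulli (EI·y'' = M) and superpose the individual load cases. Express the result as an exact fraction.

θ(8) = -20597/28125000 rad

Load 1 — point force P=-6 kN at a=10/3 m (b=L-a=20/3):
  θ_1 = Pa²(L-x)(2bL-(3b+a)(L-x))/(2L³EI)  [x>a] = (-6)·(10/3)²·(10-8)·(2·(20/3)·10-(3·(20/3)+(10/3))·(10-8))/(2·10³·100000) = -13/225000 rad
Load 2 — point force P=-16 kN at a=4 m (b=L-a=6):
  θ_2 = Pa²(L-x)(2bL-(3b+a)(L-x))/(2L³EI)  [x>a] = (-16)·4²·(10-8)·(2·6·10-(3·6+4)·(10-8))/(2·10³·100000) = -76/390625 rad
Load 3 — triangular load w₀=-15 kN/m (0→w₀ over full span):
  θ_3 = -w₀(2x(L-x)(L-2x)(x+2L)+x²(L-x)²)/(120LEI) = -(-15)·(2·8·(10-8)·(10-2·8)·(8+2·10)+8²·(10-8)²)/(120·10·100000) = -2/3125 rad
Load 4 — uniform load w=2 kN/m over full span:
  θ_4 = -wx(L-x)(L-2x)/(12EI) = -2·8·(10-8)·(10-2·8)/(12·100000) = 1/6250 rad
Superposition: θ = Σ θ_i = -20597/28125000 rad ≈ -0.000732 rad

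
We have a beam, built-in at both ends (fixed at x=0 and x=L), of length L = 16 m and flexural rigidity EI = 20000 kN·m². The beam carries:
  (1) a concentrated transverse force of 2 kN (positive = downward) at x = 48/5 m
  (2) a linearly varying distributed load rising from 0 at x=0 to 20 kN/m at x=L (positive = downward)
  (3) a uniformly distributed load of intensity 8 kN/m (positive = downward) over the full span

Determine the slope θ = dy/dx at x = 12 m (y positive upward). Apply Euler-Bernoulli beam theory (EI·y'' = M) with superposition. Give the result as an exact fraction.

θ(12) = 9251/312500 rad

Load 1 — point force P=2 kN at a=48/5 m (b=L-a=32/5):
  θ_1 = Pa²(L-x)(2bL-(3b+a)(L-x))/(2L³EI)  [x>a] = 2·(48/5)²·(16-12)·(2·(32/5)·16-(3·(32/5)+(48/5))·(16-12))/(2·16³·20000) = 63/156250 rad
Load 2 — triangular load w₀=20 kN/m (0→w₀ over full span):
  θ_2 = -w₀(2x(L-x)(L-2x)(x+2L)+x²(L-x)²)/(120LEI) = -20·(2·12·(16-12)·(16-2·12)·(12+2·16)+12²·(16-12)²)/(120·16·20000) = 41/2500 rad
Load 3 — uniform load w=8 kN/m over full span:
  θ_3 = -wx(L-x)(L-2x)/(12EI) = -8·12·(16-12)·(16-2·12)/(12·20000) = 8/625 rad
Superposition: θ = Σ θ_i = 9251/312500 rad ≈ 0.029603 rad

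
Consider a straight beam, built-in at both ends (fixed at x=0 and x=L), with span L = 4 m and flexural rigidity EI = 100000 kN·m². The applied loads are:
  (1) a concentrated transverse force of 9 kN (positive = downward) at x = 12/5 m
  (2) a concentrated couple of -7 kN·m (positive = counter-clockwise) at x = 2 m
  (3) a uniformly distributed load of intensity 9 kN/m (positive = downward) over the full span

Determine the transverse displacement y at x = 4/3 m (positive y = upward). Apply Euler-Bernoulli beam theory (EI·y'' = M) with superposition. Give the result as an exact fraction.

y(4/3) = -1133/18750000 m

Load 1 — point force P=9 kN at a=12/5 m (b=L-a=8/5):
  y_1 = -Pb²x²(3aL-(3a+b)x)/(6L³EI)  [x≤a] = -9·(8/5)²·(4/3)²·(3·(12/5)·4-(3·(12/5)+(8/5))·(4/3))/(6·4³·100000) = -64/3515625 m
Load 2 — applied couple M₀=-7 kN·m at a=2 m (b=L-a=2):
  y_2 = (R_Ax³/6 - M_Ax²/2)/EI  [x≤a] with R_A=-21/8, M_A=-7/4 = ((-21/8)·(4/3)³/6 - (-7/4)·(4/3)²/2)/100000 = 7/1350000 m
Load 3 — uniform load w=9 kN/m over full span:
  y_3 = -wx²(L-x)²/(24EI) = -9·(4/3)²·(4-(4/3))²/(24·100000) = -4/84375 m
Superposition: y = Σ y_i = -1133/18750000 m ≈ -0.000060 m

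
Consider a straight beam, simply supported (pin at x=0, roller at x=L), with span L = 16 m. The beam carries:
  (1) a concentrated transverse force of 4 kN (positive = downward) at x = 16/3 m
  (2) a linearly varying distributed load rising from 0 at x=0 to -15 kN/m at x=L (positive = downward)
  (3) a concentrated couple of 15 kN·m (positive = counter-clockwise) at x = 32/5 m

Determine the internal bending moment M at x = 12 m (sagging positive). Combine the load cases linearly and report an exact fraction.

M(12) = -2501/12 kN·m

Load 1 — point force P=4 kN at a=16/3 m (b=L-a=32/3):
  M_1 = Pa(L-x)/L  [x>a] = 4·(16/3)·(16-12)/16 = 16/3 kN·m
Load 2 — triangular load w₀=-15 kN/m (0→w₀ over full span):
  M_2 = w₀Lx/6 - w₀x³/(6L) = (-15)·16·12/6 - (-15)·12³/(6·16) = -210 kN·m
Load 3 — applied couple M₀=15 kN·m at a=32/5 m (b=L-a=48/5):
  M_3 = M₀x/L - M₀  [x>a] = 15·12/16 - 15 = -15/4 kN·m
Superposition: M = Σ M_i = -2501/12 kN·m ≈ -208.416667 kN·m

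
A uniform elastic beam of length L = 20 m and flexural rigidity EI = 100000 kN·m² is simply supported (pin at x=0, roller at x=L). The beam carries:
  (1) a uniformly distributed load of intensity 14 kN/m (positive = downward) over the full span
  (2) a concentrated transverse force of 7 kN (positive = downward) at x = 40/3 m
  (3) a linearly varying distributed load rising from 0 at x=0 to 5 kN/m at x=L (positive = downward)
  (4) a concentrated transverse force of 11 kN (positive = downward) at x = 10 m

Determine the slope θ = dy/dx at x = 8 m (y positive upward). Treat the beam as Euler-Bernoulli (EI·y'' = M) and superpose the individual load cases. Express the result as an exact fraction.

Load 1 — uniform load w=14 kN/m over full span:
  θ_1 = -w(L³-6Lx²+4x³)/(24EI) = -14·(20³-6·20·8²+4·8³)/(24·100000) = -259/18750 rad
Load 2 — point force P=7 kN at a=40/3 m (b=L-a=20/3):
  θ_2 = -Pb(L²-b²-3x²)/(6LEI)  [x≤a] = -7·(20/3)·(20²-(20/3)²-3·8²)/(6·20·100000) = -161/253125 rad
Load 3 — triangular load w₀=5 kN/m (0→w₀ over full span):
  θ_3 = -w₀(7L⁴-30L²x²+15x⁴)/(360LEI) = -5·(7·20⁴-30·20²·8²+15·8⁴)/(360·20·100000) = -323/112500 rad
Load 4 — point force P=11 kN at a=10 m (b=L-a=10):
  θ_4 = -Pb(L²-b²-3x²)/(6LEI)  [x≤a] = -11·10·(20²-10²-3·8²)/(6·20·100000) = -99/100000 rad
Superposition: θ = Σ θ_i = -29663/1620000 rad ≈ -0.018310 rad

θ(8) = -29663/1620000 rad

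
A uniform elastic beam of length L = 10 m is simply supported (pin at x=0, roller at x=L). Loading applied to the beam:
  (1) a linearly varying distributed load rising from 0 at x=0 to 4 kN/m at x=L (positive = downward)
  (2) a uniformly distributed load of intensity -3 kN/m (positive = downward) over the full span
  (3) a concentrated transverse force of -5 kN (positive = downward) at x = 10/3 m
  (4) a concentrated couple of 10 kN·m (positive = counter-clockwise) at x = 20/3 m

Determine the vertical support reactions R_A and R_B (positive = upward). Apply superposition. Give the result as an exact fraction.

R_A = -32/3 kN, R_B = -13/3 kN

Load 1 — triangular load w₀=4 kN/m (0→w₀ over full span):
  R_A = w₀L/6 = 4·10/6 = 20/3 kN
  R_B = w₀L/3 = 4·10/3 = 40/3 kN
Load 2 — uniform load w=-3 kN/m over full span:
  R_A = wL/2 = (-3)·10/2 = -15 kN
  R_B = wL/2 = (-3)·10/2 = -15 kN
Load 3 — point force P=-5 kN at a=10/3 m (b=L-a=20/3):
  R_A = Pb/L = (-5)·(20/3)/10 = -10/3 kN
  R_B = Pa/L = (-5)·(10/3)/10 = -5/3 kN
Load 4 — applied couple M₀=10 kN·m at a=20/3 m (b=L-a=10/3):
  R_A = M₀/L = 10/10 = 1 kN
  R_B = -M₀/L = -10/10 = -1 kN
Superposition: R_A = -32/3 kN, R_B = -13/3 kN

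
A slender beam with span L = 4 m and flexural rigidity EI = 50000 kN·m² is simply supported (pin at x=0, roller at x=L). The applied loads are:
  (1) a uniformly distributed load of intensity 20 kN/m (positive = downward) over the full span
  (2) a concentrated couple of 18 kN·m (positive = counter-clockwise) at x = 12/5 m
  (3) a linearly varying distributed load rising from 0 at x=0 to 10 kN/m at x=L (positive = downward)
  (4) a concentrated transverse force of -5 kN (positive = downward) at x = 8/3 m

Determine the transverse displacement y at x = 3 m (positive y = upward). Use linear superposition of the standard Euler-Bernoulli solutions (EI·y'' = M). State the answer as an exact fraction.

y(3) = -1854029/1620000000 m

Load 1 — uniform load w=20 kN/m over full span:
  y_1 = -wx(L³-2Lx²+x³)/(24EI) = -20·3·(4³-2·4·3²+3³)/(24·50000) = -19/20000 m
Load 2 — applied couple M₀=18 kN·m at a=12/5 m (b=L-a=8/5):
  y_2 = (M₀x³/(6L)-M₀(x-a)²/2+C₁x)/EI  [x>a] with C₁=M₀(3b²-L²)/(6L)=-156/25 = (18·3³/(6·4)-18·(3-(12/5))²/2+(-156/25)·3)/50000 = -171/5000000 m
Load 3 — triangular load w₀=10 kN/m (0→w₀ over full span):
  y_3 = -w₀x(7L⁴-10L²x²+3x⁴)/(360LEI) = -10·3·(7·4⁴-10·4²·3²+3·3⁴)/(360·4·50000) = -119/480000 m
Load 4 — point force P=-5 kN at a=8/3 m (b=L-a=4/3):
  y_4 = -Pa(L-x)(2Lx-a²-x²)/(6LEI)  [x>a] = -(-5)·(8/3)·(4-3)·(2·4·3-(8/3)²-3²)/(6·4·50000) = 71/810000 m
Superposition: y = Σ y_i = -1854029/1620000000 m ≈ -0.001144 m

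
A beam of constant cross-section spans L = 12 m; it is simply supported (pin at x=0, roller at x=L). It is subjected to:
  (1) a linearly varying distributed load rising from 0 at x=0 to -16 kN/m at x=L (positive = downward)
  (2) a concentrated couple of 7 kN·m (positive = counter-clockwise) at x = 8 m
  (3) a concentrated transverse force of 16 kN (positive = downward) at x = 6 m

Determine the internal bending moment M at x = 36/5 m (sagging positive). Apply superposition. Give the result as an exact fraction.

M(36/5) = -13107/125 kN·m

Load 1 — triangular load w₀=-16 kN/m (0→w₀ over full span):
  M_1 = w₀Lx/6 - w₀x³/(6L) = (-16)·12·(36/5)/6 - (-16)·(36/5)³/(6·12) = -18432/125 kN·m
Load 2 — applied couple M₀=7 kN·m at a=8 m (b=L-a=4):
  M_2 = M₀x/L  [x≤a] = 7·(36/5)/12 = 21/5 kN·m
Load 3 — point force P=16 kN at a=6 m (b=L-a=6):
  M_3 = Pa(L-x)/L  [x>a] = 16·6·(12-(36/5))/12 = 192/5 kN·m
Superposition: M = Σ M_i = -13107/125 kN·m ≈ -104.856000 kN·m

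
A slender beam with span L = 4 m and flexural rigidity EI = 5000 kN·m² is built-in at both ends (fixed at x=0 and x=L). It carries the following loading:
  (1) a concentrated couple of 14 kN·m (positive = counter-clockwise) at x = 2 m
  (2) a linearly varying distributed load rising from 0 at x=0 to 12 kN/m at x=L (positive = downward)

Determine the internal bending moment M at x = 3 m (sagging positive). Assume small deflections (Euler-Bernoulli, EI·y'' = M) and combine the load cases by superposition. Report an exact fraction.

Load 1 — applied couple M₀=14 kN·m at a=2 m (b=L-a=2):
  M_1 = R_Ax - M_A - M₀  [x>a] with R_A=21/4, M_A=7/2 = (21/4)·3 - (7/2) - 14 = -7/4 kN·m
Load 2 — triangular load w₀=12 kN/m (0→w₀ over full span):
  M_2 = 3w₀Lx/20 - w₀L²/30 - w₀x³/(6L) = 3·12·4·3/20 - 12·4²/30 - 12·3³/(6·4) = 17/10 kN·m
Superposition: M = Σ M_i = -1/20 kN·m ≈ -0.050000 kN·m

M(3) = -1/20 kN·m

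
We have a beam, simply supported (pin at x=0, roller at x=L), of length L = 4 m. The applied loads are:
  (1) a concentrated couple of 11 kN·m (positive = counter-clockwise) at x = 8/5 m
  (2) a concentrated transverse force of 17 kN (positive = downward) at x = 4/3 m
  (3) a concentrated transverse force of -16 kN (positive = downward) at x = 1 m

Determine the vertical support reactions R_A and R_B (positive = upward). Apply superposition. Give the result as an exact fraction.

R_A = 25/12 kN, R_B = -13/12 kN

Load 1 — applied couple M₀=11 kN·m at a=8/5 m (b=L-a=12/5):
  R_A = M₀/L = 11/4 kN
  R_B = -M₀/L = -11/4 kN
Load 2 — point force P=17 kN at a=4/3 m (b=L-a=8/3):
  R_A = Pb/L = 17·(8/3)/4 = 34/3 kN
  R_B = Pa/L = 17·(4/3)/4 = 17/3 kN
Load 3 — point force P=-16 kN at a=1 m (b=L-a=3):
  R_A = Pb/L = (-16)·3/4 = -12 kN
  R_B = Pa/L = (-16)·1/4 = -4 kN
Superposition: R_A = 25/12 kN, R_B = -13/12 kN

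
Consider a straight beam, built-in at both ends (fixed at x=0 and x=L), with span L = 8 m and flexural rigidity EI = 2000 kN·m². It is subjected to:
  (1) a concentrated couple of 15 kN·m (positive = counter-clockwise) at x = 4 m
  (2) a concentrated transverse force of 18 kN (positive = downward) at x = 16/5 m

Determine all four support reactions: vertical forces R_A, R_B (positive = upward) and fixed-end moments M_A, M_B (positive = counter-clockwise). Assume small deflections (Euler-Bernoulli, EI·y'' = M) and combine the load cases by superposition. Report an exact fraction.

Load 1 — applied couple M₀=15 kN·m at a=4 m (b=L-a=4):
  R_A = 6M₀ab/L³ = 6·15·4·4/8³ = 45/16 kN
  M_A = M₀b(2a-b)/L² = 15·4·(2·4-4)/8² = 15/4 kN·m
  R_B = -6M₀ab/L³ = -6·15·4·4/8³ = -45/16 kN
  M_B = M₀a(2b-a)/L² = 15·4·(2·4-4)/8² = 15/4 kN·m
Load 2 — point force P=18 kN at a=16/5 m (b=L-a=24/5):
  R_A = Pb²(3a+b)/L³ = 18·(24/5)²·(3·(16/5)+(24/5))/8³ = 1458/125 kN
  M_A = Pab²/L² = 18·(16/5)·(24/5)²/8² = 2592/125 kN·m
  R_B = Pa²(a+3b)/L³ = 18·(16/5)²·((16/5)+3·(24/5))/8³ = 792/125 kN
  M_B = -Pa²b/L² = -18·(16/5)²·(24/5)/8² = -1728/125 kN·m
Superposition: R_A = 28953/2000 kN, M_A = 12243/500 kN·m, R_B = 7047/2000 kN, M_B = -5037/500 kN·m

R_A = 28953/2000 kN, M_A = 12243/500 kN·m, R_B = 7047/2000 kN, M_B = -5037/500 kN·m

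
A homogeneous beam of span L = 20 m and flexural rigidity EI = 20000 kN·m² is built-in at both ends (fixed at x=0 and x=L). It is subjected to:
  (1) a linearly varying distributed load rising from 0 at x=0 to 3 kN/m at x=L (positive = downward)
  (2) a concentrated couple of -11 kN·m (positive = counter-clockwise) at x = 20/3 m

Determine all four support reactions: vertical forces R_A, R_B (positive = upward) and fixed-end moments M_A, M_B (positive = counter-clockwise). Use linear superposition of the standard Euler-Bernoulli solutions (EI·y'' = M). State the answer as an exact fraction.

Load 1 — triangular load w₀=3 kN/m (0→w₀ over full span):
  R_A = 3w₀L/20 = 3·3·20/20 = 9 kN
  M_A = w₀L²/30 = 3·20²/30 = 40 kN·m
  R_B = 7w₀L/20 = 7·3·20/20 = 21 kN
  M_B = -w₀L²/20 = -3·20²/20 = -60 kN·m
Load 2 — applied couple M₀=-11 kN·m at a=20/3 m (b=L-a=40/3):
  R_A = 6M₀ab/L³ = 6·(-11)·(20/3)·(40/3)/20³ = -11/15 kN
  M_A = M₀b(2a-b)/L² = (-11)·(40/3)·(2·(20/3)-(40/3))/20² = 0 kN·m
  R_B = -6M₀ab/L³ = -6·(-11)·(20/3)·(40/3)/20³ = 11/15 kN
  M_B = M₀a(2b-a)/L² = (-11)·(20/3)·(2·(40/3)-(20/3))/20² = -11/3 kN·m
Superposition: R_A = 124/15 kN, M_A = 40 kN·m, R_B = 326/15 kN, M_B = -191/3 kN·m

R_A = 124/15 kN, M_A = 40 kN·m, R_B = 326/15 kN, M_B = -191/3 kN·m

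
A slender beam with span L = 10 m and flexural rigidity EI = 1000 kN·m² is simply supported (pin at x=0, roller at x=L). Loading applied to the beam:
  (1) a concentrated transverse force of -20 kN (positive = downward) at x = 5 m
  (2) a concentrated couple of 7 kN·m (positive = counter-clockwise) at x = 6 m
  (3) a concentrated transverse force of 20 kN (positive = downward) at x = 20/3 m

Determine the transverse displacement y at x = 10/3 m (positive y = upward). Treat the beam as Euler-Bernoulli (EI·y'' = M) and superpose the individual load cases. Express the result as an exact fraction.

Load 1 — point force P=-20 kN at a=5 m (b=L-a=5):
  y_1 = -Pbx(L²-b²-x²)/(6LEI)  [x≤a] = -(-20)·5·(10/3)·(10²-5²-(10/3)²)/(6·10·1000) = 115/324 m
Load 2 — applied couple M₀=7 kN·m at a=6 m (b=L-a=4):
  y_2 = (M₀x³/(6L)+C₁x)/EI  [x≤a] with C₁=M₀(3b²-L²)/(6L)=-91/15 = (7·(10/3)³/(6·10)+(-91/15)·(10/3))/1000 = -161/10125 m
Load 3 — point force P=20 kN at a=20/3 m (b=L-a=10/3):
  y_3 = -Pbx(L²-b²-x²)/(6LEI)  [x≤a] = -20·(10/3)·(10/3)·(10²-(10/3)²-(10/3)²)/(6·10·1000) = -70/243 m
Superposition: y = Σ y_i = 6193/121500 m ≈ 0.050971 m

y(10/3) = 6193/121500 m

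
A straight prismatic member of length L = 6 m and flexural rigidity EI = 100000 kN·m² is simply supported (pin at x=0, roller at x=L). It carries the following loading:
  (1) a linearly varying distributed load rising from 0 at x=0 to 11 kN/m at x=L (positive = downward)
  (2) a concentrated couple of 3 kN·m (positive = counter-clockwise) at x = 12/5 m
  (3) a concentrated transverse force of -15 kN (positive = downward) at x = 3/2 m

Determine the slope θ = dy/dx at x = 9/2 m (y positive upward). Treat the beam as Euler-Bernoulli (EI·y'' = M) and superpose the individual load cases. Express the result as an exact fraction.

Load 1 — triangular load w₀=11 kN/m (0→w₀ over full span):
  θ_1 = -w₀(7L⁴-30L²x²+15x⁴)/(360LEI) = -11·(7·6⁴-30·6²·(9/2)²+15·(9/2)⁴)/(360·6·100000) = 43329/128000000 rad
Load 2 — applied couple M₀=3 kN·m at a=12/5 m (b=L-a=18/5):
  θ_2 = (M₀x²/(2L)-M₀(x-a)+C₁)/EI  [x>a] with C₁=M₀(3b²-L²)/(6L)=6/25 = (3·(9/2)²/(2·6)-3·((9/2)-(12/5))+(6/25))/100000 = -399/40000000 rad
Load 3 — point force P=-15 kN at a=3/2 m (b=L-a=9/2):
  θ_3 = -Pa(2L²-6Lx+3x²+a²)/(6LEI)  [x>a] = -(-15)·(3/2)·(2·6²-6·6·(9/2)+3·(9/2)²+(3/2)²)/(6·6·100000) = -27/160000 rad
Superposition: θ = Σ θ_i = 102261/640000000 rad ≈ 0.000160 rad

θ(9/2) = 102261/640000000 rad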